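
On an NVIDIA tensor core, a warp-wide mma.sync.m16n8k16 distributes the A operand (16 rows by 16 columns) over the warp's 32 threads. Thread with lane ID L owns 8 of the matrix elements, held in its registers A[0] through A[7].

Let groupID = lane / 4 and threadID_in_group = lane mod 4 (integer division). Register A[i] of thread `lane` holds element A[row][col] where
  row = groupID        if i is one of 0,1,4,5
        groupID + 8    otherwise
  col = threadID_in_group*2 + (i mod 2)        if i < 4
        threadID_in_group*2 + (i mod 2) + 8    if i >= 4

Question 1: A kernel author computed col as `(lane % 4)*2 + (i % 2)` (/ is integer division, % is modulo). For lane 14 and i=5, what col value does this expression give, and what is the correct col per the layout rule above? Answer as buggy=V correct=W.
`(lane % 4)*2 + (i % 2)`[14,5]->5
lane 14->14/4=3, 14 mod 4=2
i=5  r:3+0->3  c:2·2+1+8->13
col: 5 vs 13

buggy=5 correct=13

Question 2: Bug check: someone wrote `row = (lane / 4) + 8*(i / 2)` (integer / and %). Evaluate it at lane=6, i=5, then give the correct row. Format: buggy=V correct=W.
`(lane / 4) + 8*(i / 2)`[6,5]→17
L=6→G=6>>2=1, T=6&3=2
[5]→row 1+0=1  col 2·2+1+8=13
row: 17 vs 1

buggy=17 correct=1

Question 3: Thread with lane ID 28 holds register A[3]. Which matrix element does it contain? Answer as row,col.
15,1

L=28→G=28>>2=7, T=28&3=0
[3]→row 7+8=15  col 0·2+1+0=1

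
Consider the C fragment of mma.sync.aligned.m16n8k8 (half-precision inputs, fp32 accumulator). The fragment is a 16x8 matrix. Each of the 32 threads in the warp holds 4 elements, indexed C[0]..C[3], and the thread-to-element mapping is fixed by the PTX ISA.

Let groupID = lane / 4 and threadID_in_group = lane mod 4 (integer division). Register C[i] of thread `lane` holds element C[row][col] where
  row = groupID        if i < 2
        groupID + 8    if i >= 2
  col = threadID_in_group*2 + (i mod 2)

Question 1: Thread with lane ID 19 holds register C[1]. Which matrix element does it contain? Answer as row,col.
4,7

L=19=>grp=19>>2=4, tig=19&3=3
[1]=>row 4+0=4  col 3·2+1=7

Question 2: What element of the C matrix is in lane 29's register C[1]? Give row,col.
7,3

29: g=7,t=1
[1] (7+0,1*2+1) = (7,3)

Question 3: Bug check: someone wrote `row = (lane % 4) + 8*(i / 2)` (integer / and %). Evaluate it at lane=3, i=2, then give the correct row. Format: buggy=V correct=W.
buggy=11 correct=8

`(lane % 4) + 8*(i / 2)`[3,2]->11
lane 3->3/4=0, 3 mod 4=3
i=2  r:0+8->8  c:2·3+0->6
row: 11 vs 8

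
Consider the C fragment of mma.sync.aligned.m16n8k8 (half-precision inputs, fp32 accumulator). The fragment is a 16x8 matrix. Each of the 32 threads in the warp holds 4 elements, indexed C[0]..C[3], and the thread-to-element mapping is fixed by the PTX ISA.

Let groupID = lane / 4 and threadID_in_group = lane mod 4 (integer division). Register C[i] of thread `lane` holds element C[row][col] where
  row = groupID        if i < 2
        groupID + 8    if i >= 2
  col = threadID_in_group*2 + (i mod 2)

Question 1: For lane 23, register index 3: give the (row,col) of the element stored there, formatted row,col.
13,7

L=23→G=23>>2=5, T=23&3=3
[3]→row 5+8=13  col 3·2+1=7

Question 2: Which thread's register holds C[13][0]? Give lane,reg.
20,2

r=13→G=5,rhi=1  c=0→T=0,p=0
L=5*4+0=20  i=1*2+0=2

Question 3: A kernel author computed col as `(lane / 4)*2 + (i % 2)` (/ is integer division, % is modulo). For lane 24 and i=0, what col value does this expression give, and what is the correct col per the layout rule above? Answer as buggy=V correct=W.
`(lane / 4)*2 + (i % 2)`[24,0]=>12
lane 24: grp=6 (24/4), tig=0 (24%4)
i=0: r=6+0=6, c=0*2+0=0
col: 12 vs 0

buggy=12 correct=0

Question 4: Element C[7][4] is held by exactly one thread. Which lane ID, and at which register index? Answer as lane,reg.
30,0

r:7=>grp=7,rB=0  c:4=>tig=2,lo=0
L=7*4+2=30  i=0*2+0=0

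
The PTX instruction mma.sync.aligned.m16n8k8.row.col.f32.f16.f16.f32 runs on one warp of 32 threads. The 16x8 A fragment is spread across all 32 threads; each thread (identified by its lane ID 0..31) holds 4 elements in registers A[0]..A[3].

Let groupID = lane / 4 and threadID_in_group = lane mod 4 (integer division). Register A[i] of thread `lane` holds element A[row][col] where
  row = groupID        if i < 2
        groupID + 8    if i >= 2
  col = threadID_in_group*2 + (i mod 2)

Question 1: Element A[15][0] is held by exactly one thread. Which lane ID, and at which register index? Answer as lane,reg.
28,2

r:15=>grp=7,rB=1  c:0=>tig=0,lo=0
L=7*4+0=28  i=1*2+0=2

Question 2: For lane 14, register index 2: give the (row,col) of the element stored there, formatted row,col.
11,4

lane 14->14/4=3, 14 mod 4=2
i=2  r:3+8->11  c:2·2+0->4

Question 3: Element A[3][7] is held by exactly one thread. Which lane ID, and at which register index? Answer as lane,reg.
15,1

r=3→G=3,rhi=0  c=7→T=3,p=1
L=3*4+3=15  i=0*2+1=1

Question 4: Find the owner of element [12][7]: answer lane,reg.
r: 12->gid=4,r8=1  c: 7->tid=3,i&1=1
L=4*4+3=19  i=1*2+1=3

19,3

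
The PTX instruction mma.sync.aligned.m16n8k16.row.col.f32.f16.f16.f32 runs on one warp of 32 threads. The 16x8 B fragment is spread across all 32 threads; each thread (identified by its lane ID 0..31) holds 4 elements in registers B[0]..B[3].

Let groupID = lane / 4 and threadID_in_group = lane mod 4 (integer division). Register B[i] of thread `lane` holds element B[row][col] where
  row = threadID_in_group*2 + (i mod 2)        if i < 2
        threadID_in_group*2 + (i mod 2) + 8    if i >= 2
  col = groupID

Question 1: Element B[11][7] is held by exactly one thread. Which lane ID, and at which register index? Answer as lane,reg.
c=7→G=7  r=11→rhi=1,T=1,p=1
L=7*4+1=29  i=1*2+1=3

29,3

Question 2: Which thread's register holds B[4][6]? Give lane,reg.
c=6->g=6  r=4->rb=0,t=2,b0=0
L=6*4+2=26  i=0*2+0=0

26,0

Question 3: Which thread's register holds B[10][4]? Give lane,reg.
c=4⇒gr=4  r=10⇒Rb=1,th=1,odd=0
L=4*4+1=17  i=1*2+0=2

17,2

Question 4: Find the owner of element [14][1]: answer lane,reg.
c=1⇒gr=1  r=14⇒Rb=1,th=3,odd=0
L=1*4+3=7  i=1*2+0=2

7,2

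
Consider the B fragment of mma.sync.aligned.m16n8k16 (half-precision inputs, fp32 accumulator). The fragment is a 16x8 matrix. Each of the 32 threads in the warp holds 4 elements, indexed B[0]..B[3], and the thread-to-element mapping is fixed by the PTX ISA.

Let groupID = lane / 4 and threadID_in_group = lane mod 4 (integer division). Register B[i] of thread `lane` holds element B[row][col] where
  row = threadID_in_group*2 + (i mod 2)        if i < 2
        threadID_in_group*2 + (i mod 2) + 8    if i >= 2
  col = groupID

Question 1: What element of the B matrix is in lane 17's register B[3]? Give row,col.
lane 17=>17/4=4, 17 mod 4=1
i=3  r:2·1+1+8=>11  c:4

11,4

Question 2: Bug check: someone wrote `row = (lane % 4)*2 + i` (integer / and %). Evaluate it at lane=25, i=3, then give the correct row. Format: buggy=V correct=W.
`(lane % 4)*2 + i`[25,3]->5
lane 25: gid=6 (25/4), tid=1 (25%4)
i=3: r=1*2+1+8=11, c=gid=6
row: 5 vs 11

buggy=5 correct=11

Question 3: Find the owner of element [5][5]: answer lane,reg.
c=5⇒gr=5  r=5⇒Rb=0,th=2,odd=1
L=5*4+2=22  i=0*2+1=1

22,1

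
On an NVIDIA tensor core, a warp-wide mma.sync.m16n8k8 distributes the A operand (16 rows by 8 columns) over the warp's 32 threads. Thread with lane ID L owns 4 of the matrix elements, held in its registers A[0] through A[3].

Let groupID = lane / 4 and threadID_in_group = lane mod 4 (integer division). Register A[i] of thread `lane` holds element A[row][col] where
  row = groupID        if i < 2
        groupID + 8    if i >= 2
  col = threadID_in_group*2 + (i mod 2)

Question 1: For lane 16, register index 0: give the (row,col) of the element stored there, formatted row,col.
4,0

16: gr=4,th=0
[0] (4+0,0*2+0) = (4,0)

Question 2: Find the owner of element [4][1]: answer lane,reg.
r=4⇒gr=4,Rb=0  c=1⇒th=0,odd=1
L=4*4+0=16  i=0*2+1=1

16,1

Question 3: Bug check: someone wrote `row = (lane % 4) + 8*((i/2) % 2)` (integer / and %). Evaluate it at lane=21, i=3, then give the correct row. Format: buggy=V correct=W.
buggy=9 correct=13

`(lane % 4) + 8*((i/2) % 2)`[21,3]⇒9
lane 21: gr=5 (21/4), th=1 (21%4)
i=3: r=5+8=13, c=1*2+1=3
row: 9 vs 13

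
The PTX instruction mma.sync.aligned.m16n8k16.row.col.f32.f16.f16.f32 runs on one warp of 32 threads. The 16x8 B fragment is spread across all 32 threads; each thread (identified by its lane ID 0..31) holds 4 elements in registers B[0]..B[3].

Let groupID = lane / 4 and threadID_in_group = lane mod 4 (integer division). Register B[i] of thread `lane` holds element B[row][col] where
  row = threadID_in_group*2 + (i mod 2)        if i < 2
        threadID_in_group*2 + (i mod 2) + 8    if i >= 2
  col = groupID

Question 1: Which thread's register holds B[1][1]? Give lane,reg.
4,1

c=1->g=1  r=1->rb=0,t=0,b0=1
L=1*4+0=4  i=0*2+1=1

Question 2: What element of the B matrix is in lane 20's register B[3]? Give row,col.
lane 20->20/4=5, 20 mod 4=0
i=3  r:2·0+1+8->9  c:5

9,5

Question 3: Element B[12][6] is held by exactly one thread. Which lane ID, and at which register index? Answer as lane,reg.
26,2

c=6→G=6  r=12→rhi=1,T=2,p=0
L=6*4+2=26  i=1*2+0=2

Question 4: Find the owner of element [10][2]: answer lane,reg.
9,2

c: 2->gid=2  r: 10->r8=1,tid=1,i&1=0
L=2*4+1=9  i=1*2+0=2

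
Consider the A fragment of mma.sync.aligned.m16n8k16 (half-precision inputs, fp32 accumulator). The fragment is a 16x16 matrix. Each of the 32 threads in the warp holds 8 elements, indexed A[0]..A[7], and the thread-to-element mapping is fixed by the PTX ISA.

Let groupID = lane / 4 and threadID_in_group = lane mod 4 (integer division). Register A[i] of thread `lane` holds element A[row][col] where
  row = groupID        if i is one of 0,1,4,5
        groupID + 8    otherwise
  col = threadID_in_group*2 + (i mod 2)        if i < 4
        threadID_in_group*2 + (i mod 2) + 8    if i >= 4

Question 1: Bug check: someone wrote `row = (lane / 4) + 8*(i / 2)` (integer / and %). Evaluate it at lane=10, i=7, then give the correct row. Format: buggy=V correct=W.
buggy=26 correct=10

`(lane / 4) + 8*(i / 2)`[10,7]->26
L=10->gid=10>>2=2, tid=10&3=2
[7]->row 2+8=10  col 2·2+1+8=13
row: 26 vs 10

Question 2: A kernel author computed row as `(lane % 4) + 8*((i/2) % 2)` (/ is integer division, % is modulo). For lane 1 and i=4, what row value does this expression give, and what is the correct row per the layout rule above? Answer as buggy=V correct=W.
`(lane % 4) + 8*((i/2) % 2)`[1,4]=>1
1: grp=0,tig=1
[4] (0+0,1*2+0+8) = (0,10)
row: 1 vs 0

buggy=1 correct=0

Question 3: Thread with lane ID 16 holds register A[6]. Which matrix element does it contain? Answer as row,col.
12,8

16: grp=4,tig=0
[6] (4+8,0*2+0+8) = (12,8)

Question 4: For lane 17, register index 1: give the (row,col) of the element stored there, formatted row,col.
4,3

lane 17: g=4 (17/4), t=1 (17%4)
i=1: r=4+0=4, c=1*2+1+0=3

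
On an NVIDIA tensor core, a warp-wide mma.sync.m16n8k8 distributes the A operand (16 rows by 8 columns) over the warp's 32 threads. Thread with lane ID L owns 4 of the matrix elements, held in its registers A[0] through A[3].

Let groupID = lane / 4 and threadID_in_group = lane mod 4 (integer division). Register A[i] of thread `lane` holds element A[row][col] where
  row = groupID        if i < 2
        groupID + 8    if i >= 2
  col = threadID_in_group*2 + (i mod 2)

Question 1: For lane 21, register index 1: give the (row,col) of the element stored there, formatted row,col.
5,3

L=21->gid=21>>2=5, tid=21&3=1
[1]->row 5+0=5  col 1·2+1=3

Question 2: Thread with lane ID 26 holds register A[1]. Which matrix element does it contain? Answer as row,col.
L=26=>grp=26>>2=6, tig=26&3=2
[1]=>row 6+0=6  col 2·2+1=5

6,5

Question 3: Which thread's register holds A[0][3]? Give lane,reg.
r: 0->gid=0,r8=0  c: 3->tid=1,i&1=1
L=0*4+1=1  i=0*2+1=1

1,1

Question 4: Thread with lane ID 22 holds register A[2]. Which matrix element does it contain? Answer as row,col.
lane 22->22/4=5, 22 mod 4=2
i=2  r:5+8->13  c:2·2+0->4

13,4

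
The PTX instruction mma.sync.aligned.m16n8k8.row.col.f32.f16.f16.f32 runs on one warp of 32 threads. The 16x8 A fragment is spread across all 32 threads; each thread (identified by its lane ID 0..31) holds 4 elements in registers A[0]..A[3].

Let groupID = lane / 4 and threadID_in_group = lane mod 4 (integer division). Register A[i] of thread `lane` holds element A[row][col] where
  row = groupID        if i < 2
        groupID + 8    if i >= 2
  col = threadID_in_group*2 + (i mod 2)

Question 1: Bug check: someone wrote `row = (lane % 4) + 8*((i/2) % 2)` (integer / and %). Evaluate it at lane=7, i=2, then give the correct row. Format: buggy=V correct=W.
buggy=11 correct=9

`(lane % 4) + 8*((i/2) % 2)`[7,2]->11
lane 7->7/4=1, 7 mod 4=3
i=2  r:1+8->9  c:2·3+0->6
row: 11 vs 9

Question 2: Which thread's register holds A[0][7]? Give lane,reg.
r:0=>grp=0,rB=0  c:7=>tig=3,lo=1
L=0*4+3=3  i=0*2+1=1

3,1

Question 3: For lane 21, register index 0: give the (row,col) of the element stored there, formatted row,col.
5,2

lane 21→21/4=5, 21 mod 4=1
i=0  r:5+0→5  c:2·1+0→2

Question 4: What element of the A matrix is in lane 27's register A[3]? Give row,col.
14,7

L=27=>grp=27>>2=6, tig=27&3=3
[3]=>row 6+8=14  col 3·2+1=7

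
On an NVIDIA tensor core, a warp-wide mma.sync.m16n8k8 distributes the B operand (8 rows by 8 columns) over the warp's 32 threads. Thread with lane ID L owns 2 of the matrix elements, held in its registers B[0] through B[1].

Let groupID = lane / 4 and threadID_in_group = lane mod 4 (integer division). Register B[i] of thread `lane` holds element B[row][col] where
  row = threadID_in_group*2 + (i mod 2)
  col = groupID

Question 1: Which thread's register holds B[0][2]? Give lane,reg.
8,0

c=2->g=2  r=0->t=0,b0=0
L=2*4+0=8  i=0=0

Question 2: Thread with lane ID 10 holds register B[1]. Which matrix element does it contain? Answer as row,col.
lane 10: G=2 (10/4), T=2 (10%4)
i=1: r=2*2+1=5, c=G=2

5,2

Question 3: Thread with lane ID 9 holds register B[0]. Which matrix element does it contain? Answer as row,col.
2,2

L=9->g=9>>2=2, t=9&3=1
[0]->row 1·2+0=2  col g=2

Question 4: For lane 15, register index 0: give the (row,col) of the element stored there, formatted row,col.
15: gid=3,tid=3
[0] (3*2+0,3) = (6,3)

6,3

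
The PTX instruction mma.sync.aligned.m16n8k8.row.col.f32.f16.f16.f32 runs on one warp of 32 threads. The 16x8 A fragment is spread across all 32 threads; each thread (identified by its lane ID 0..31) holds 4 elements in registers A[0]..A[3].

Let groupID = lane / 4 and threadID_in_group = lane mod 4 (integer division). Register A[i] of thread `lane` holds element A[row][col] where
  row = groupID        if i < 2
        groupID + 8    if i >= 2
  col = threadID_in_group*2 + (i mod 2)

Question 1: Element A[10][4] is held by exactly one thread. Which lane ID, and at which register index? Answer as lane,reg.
10,2

r=10⇒gr=2,Rb=1  c=4⇒th=2,odd=0
L=2*4+2=10  i=1*2+0=2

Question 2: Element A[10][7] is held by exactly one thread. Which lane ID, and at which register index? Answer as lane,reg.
r=10→G=2,rhi=1  c=7→T=3,p=1
L=2*4+3=11  i=1*2+1=3

11,3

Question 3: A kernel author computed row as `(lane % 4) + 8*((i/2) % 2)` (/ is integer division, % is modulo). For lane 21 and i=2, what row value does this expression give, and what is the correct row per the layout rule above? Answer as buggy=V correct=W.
buggy=9 correct=13

`(lane % 4) + 8*((i/2) % 2)`[21,2]->9
L=21->g=21>>2=5, t=21&3=1
[2]->row 5+8=13  col 1·2+0=2
row: 9 vs 13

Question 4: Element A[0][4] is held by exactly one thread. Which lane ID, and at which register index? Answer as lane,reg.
r:0=>grp=0,rB=0  c:4=>tig=2,lo=0
L=0*4+2=2  i=0*2+0=0

2,0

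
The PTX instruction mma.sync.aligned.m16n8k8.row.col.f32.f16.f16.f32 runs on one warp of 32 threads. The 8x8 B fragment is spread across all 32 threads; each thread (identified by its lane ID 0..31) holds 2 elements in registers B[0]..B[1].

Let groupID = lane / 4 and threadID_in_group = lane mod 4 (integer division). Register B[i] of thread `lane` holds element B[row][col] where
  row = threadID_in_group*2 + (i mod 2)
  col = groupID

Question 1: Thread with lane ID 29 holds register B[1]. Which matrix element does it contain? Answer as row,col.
3,7

29: gid=7,tid=1
[1] (1*2+1,7) = (3,7)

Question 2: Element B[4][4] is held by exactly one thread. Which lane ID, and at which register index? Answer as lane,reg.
c=4⇒gr=4  r=4⇒th=2,odd=0
L=4*4+2=18  i=0=0

18,0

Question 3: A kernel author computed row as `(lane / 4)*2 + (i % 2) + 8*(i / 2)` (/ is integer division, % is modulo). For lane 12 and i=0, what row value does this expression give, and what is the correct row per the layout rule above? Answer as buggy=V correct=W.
`(lane / 4)*2 + (i % 2) + 8*(i / 2)`[12,0]->6
L=12->g=12>>2=3, t=12&3=0
[0]->row 0·2+0=0  col g=3
row: 6 vs 0

buggy=6 correct=0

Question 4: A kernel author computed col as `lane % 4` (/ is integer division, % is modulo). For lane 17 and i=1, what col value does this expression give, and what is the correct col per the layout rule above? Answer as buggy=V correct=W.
buggy=1 correct=4

`lane % 4`[17,1]->1
L=17->gid=17>>2=4, tid=17&3=1
[1]->row 1·2+1=3  col gid=4
col: 1 vs 4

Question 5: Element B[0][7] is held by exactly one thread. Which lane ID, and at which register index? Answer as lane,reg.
c=7->g=7  r=0->t=0,b0=0
L=7*4+0=28  i=0=0

28,0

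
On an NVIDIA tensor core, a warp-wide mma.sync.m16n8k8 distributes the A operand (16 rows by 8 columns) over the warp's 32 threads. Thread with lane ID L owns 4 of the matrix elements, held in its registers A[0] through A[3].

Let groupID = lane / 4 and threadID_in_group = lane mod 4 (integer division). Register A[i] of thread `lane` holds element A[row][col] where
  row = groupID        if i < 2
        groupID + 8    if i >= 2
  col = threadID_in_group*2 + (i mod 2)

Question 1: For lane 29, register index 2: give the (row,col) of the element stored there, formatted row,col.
29: G=7,T=1
[2] (7+8,1*2+0) = (15,2)

15,2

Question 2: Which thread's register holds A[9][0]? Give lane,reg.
r=9⇒gr=1,Rb=1  c=0⇒th=0,odd=0
L=1*4+0=4  i=1*2+0=2

4,2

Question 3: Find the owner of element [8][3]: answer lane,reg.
r=8->g=0,rb=1  c=3->t=1,b0=1
L=0*4+1=1  i=1*2+1=3

1,3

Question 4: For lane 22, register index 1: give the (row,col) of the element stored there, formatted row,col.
5,5

lane 22→22/4=5, 22 mod 4=2
i=1  r:5+0→5  c:2·2+1→5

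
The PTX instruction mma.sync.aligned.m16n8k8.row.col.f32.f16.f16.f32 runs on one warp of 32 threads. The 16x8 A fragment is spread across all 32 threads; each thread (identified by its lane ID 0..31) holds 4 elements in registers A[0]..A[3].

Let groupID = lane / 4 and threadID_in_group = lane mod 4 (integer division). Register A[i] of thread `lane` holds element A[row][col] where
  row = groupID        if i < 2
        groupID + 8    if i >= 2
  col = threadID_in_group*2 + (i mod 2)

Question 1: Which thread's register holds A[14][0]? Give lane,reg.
24,2

r=14→G=6,rhi=1  c=0→T=0,p=0
L=6*4+0=24  i=1*2+0=2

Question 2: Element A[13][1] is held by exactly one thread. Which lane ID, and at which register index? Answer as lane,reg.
20,3

r: 13->gid=5,r8=1  c: 1->tid=0,i&1=1
L=5*4+0=20  i=1*2+1=3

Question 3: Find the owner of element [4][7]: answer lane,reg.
r:4=>grp=4,rB=0  c:7=>tig=3,lo=1
L=4*4+3=19  i=0*2+1=1

19,1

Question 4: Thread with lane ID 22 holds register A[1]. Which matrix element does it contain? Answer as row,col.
22: grp=5,tig=2
[1] (5+0,2*2+1) = (5,5)

5,5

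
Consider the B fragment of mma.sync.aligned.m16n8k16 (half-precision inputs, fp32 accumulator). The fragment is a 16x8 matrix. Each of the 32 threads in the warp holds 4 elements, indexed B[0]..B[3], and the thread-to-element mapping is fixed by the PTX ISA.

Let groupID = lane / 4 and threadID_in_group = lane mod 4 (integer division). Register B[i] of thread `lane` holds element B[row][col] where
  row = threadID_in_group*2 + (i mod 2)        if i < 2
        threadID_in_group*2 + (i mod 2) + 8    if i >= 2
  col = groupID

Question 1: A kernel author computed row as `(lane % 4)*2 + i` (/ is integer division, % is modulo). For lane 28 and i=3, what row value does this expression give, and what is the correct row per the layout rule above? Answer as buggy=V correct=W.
`(lane % 4)*2 + i`[28,3]=>3
L=28=>grp=28>>2=7, tig=28&3=0
[3]=>row 0·2+1+8=9  col grp=7
row: 3 vs 9

buggy=3 correct=9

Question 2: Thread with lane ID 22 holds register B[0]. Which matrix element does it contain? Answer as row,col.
4,5

L=22⇒gr=22>>2=5, th=22&3=2
[0]⇒row 2·2+0+0=4  col gr=5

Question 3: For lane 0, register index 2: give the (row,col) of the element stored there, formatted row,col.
8,0

lane 0: grp=0 (0/4), tig=0 (0%4)
i=2: r=0*2+0+8=8, c=grp=0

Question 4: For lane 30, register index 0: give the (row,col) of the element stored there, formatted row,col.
4,7

L=30->gid=30>>2=7, tid=30&3=2
[0]->row 2·2+0+0=4  col gid=7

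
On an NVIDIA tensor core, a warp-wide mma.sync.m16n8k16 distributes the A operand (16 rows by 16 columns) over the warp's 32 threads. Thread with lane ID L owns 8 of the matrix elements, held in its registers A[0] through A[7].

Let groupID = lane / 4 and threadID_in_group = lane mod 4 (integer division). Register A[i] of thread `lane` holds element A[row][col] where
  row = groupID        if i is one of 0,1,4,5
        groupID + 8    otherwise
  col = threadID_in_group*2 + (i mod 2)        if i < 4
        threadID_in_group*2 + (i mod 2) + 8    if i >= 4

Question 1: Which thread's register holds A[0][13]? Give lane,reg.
2,5

r: 0->gid=0,r8=0  c: 13->c8=1,tid=2,i&1=1
L=0*4+2=2  i=1*4+0*2+1=5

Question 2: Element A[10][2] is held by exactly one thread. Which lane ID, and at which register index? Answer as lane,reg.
9,2

r=10→G=2,rhi=1  c=2→chi=0,T=1,p=0
L=2*4+1=9  i=0*4+1*2+0=2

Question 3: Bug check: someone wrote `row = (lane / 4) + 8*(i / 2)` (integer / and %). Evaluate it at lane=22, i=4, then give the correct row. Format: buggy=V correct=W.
buggy=21 correct=5

`(lane / 4) + 8*(i / 2)`[22,4]⇒21
lane 22: gr=5 (22/4), th=2 (22%4)
i=4: r=5+0=5, c=2*2+0+8=12
row: 21 vs 5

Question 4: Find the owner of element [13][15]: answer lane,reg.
23,7

r=13->g=5,rb=1  c=15->cb=1,t=3,b0=1
L=5*4+3=23  i=1*4+1*2+1=7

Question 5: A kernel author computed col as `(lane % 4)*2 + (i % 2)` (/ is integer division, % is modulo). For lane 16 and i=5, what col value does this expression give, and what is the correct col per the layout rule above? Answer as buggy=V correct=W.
buggy=1 correct=9

`(lane % 4)*2 + (i % 2)`[16,5]->1
16: g=4,t=0
[5] (4+0,0*2+1+8) = (4,9)
col: 1 vs 9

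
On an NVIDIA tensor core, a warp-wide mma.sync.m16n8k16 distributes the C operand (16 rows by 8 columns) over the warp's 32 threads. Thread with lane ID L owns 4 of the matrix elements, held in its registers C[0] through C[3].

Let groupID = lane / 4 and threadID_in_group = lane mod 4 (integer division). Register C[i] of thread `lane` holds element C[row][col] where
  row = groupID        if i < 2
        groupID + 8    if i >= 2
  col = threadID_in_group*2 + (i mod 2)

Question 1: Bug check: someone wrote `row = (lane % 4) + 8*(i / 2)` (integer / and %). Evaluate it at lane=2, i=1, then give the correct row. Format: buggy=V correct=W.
buggy=2 correct=0

`(lane % 4) + 8*(i / 2)`[2,1]→2
lane 2: G=0 (2/4), T=2 (2%4)
i=1: r=0+0=0, c=2*2+1=5
row: 2 vs 0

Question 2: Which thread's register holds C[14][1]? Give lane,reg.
r: 14->gid=6,r8=1  c: 1->tid=0,i&1=1
L=6*4+0=24  i=1*2+1=3

24,3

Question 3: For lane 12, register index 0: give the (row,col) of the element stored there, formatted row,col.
L=12->g=12>>2=3, t=12&3=0
[0]->row 3+0=3  col 0·2+0=0

3,0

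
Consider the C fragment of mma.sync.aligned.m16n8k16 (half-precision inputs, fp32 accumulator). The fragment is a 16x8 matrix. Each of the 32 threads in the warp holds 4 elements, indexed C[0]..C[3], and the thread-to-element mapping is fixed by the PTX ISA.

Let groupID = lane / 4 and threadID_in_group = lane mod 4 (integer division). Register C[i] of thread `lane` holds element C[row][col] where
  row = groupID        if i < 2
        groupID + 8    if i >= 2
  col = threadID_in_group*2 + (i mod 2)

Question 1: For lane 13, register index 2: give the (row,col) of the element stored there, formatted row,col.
lane 13→13/4=3, 13 mod 4=1
i=2  r:3+8→11  c:2·1+0→2

11,2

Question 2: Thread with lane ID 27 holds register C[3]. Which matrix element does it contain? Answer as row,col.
14,7

lane 27: gr=6 (27/4), th=3 (27%4)
i=3: r=6+8=14, c=3*2+1=7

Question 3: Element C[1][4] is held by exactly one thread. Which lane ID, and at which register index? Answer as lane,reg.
r: 1->gid=1,r8=0  c: 4->tid=2,i&1=0
L=1*4+2=6  i=0*2+0=0

6,0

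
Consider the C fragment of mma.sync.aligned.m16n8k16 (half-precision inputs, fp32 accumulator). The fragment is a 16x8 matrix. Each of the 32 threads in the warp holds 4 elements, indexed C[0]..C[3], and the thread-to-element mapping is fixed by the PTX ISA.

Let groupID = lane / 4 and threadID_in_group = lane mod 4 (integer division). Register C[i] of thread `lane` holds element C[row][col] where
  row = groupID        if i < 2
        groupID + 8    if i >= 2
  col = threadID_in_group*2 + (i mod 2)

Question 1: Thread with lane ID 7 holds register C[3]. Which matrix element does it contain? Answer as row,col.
lane 7⇒7/4=1, 7 mod 4=3
i=3  r:1+8⇒9  c:2·3+1⇒7

9,7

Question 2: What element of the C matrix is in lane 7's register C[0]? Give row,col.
L=7⇒gr=7>>2=1, th=7&3=3
[0]⇒row 1+0=1  col 3·2+0=6

1,6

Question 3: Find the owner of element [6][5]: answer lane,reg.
r: 6->gid=6,r8=0  c: 5->tid=2,i&1=1
L=6*4+2=26  i=0*2+1=1

26,1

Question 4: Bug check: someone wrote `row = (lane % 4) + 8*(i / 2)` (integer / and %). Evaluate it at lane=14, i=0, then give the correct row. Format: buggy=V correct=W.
`(lane % 4) + 8*(i / 2)`[14,0]->2
L=14->g=14>>2=3, t=14&3=2
[0]->row 3+0=3  col 2·2+0=4
row: 2 vs 3

buggy=2 correct=3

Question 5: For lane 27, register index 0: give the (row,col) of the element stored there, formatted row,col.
lane 27: G=6 (27/4), T=3 (27%4)
i=0: r=6+0=6, c=3*2+0=6

6,6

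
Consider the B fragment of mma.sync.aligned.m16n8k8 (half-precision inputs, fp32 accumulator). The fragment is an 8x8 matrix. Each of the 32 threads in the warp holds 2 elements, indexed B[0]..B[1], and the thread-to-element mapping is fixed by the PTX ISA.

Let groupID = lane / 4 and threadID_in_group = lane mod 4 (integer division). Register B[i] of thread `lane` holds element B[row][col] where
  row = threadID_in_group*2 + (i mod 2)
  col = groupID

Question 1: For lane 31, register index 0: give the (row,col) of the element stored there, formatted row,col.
6,7

lane 31: G=7 (31/4), T=3 (31%4)
i=0: r=3*2+0=6, c=G=7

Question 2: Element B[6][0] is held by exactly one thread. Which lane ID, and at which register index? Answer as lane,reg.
3,0

c:0=>grp=0  r:6=>tig=3,lo=0
L=0*4+3=3  i=0=0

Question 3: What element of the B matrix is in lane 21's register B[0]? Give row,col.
L=21->g=21>>2=5, t=21&3=1
[0]->row 1·2+0=2  col g=5

2,5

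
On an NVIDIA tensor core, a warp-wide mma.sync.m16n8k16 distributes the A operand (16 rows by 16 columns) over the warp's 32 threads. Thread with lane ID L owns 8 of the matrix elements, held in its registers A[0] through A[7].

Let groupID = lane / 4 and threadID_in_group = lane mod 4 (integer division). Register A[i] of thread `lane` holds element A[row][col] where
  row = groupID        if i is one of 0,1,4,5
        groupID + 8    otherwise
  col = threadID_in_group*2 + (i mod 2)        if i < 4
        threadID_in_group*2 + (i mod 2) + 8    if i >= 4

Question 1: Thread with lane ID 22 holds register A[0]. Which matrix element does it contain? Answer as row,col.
5,4

L=22->g=22>>2=5, t=22&3=2
[0]->row 5+0=5  col 2·2+0+0=4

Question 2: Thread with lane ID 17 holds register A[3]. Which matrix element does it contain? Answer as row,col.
L=17->gid=17>>2=4, tid=17&3=1
[3]->row 4+8=12  col 1·2+1+0=3

12,3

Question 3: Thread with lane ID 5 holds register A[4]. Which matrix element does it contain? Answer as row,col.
L=5->g=5>>2=1, t=5&3=1
[4]->row 1+0=1  col 1·2+0+8=10

1,10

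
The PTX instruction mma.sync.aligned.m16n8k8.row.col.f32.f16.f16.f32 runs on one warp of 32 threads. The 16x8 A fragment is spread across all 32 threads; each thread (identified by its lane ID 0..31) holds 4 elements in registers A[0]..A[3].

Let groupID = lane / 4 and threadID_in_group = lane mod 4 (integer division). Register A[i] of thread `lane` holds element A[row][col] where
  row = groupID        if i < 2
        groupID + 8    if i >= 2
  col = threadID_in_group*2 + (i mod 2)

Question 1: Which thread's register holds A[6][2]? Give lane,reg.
r=6→G=6,rhi=0  c=2→T=1,p=0
L=6*4+1=25  i=0*2+0=0

25,0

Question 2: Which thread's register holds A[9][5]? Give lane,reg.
6,3

r: 9->gid=1,r8=1  c: 5->tid=2,i&1=1
L=1*4+2=6  i=1*2+1=3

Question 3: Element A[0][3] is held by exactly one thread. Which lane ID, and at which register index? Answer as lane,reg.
1,1

r=0⇒gr=0,Rb=0  c=3⇒th=1,odd=1
L=0*4+1=1  i=0*2+1=1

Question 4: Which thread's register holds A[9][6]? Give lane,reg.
r=9→G=1,rhi=1  c=6→T=3,p=0
L=1*4+3=7  i=1*2+0=2

7,2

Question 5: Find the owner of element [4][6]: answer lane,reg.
r:4=>grp=4,rB=0  c:6=>tig=3,lo=0
L=4*4+3=19  i=0*2+0=0

19,0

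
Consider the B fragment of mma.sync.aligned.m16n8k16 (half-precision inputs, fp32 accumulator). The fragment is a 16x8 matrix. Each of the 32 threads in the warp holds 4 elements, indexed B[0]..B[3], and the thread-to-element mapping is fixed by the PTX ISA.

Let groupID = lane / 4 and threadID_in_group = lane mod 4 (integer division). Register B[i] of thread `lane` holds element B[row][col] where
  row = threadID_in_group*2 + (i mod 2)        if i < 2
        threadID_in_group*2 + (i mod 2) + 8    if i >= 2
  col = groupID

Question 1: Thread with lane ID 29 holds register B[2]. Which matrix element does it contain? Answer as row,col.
29: grp=7,tig=1
[2] (1*2+0+8,7) = (10,7)

10,7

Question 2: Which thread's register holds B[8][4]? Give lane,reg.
16,2

c: 4->gid=4  r: 8->r8=1,tid=0,i&1=0
L=4*4+0=16  i=1*2+0=2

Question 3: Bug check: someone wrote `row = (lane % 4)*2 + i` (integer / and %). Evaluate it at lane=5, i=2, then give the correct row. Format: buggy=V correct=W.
`(lane % 4)*2 + i`[5,2]→4
lane 5: G=1 (5/4), T=1 (5%4)
i=2: r=1*2+0+8=10, c=G=1
row: 4 vs 10

buggy=4 correct=10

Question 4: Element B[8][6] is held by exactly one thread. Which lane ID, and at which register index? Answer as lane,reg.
c: 6->gid=6  r: 8->r8=1,tid=0,i&1=0
L=6*4+0=24  i=1*2+0=2

24,2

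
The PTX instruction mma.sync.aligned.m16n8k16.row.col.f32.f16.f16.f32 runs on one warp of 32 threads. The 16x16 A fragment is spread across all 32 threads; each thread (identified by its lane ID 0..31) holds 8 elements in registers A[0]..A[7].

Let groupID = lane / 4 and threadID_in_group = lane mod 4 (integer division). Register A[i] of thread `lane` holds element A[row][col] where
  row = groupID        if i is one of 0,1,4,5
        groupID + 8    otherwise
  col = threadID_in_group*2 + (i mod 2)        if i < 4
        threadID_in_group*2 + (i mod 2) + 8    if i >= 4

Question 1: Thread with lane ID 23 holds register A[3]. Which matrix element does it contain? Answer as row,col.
23: gr=5,th=3
[3] (5+8,3*2+1+0) = (13,7)

13,7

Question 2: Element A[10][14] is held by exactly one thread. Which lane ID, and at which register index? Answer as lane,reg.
11,6

r=10→G=2,rhi=1  c=14→chi=1,T=3,p=0
L=2*4+3=11  i=1*4+1*2+0=6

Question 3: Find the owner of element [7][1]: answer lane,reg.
r: 7->gid=7,r8=0  c: 1->c8=0,tid=0,i&1=1
L=7*4+0=28  i=0*4+0*2+1=1

28,1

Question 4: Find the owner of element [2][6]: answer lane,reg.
11,0

r=2⇒gr=2,Rb=0  c=6⇒Cb=0,th=3,odd=0
L=2*4+3=11  i=0*4+0*2+0=0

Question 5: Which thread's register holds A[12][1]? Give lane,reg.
r:12=>grp=4,rB=1  c:1=>cB=0,tig=0,lo=1
L=4*4+0=16  i=0*4+1*2+1=3

16,3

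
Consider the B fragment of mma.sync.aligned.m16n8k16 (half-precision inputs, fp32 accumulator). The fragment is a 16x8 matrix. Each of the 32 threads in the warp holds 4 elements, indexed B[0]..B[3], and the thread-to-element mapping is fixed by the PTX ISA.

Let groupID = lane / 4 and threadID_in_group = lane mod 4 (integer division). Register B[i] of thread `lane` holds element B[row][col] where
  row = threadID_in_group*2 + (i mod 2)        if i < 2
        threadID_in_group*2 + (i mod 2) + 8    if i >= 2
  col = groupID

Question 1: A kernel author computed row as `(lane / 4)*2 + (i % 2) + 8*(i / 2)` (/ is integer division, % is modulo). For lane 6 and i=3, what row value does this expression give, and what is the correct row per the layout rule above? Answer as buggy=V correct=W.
buggy=11 correct=13

`(lane / 4)*2 + (i % 2) + 8*(i / 2)`[6,3]=>11
lane 6: grp=1 (6/4), tig=2 (6%4)
i=3: r=2*2+1+8=13, c=grp=1
row: 11 vs 13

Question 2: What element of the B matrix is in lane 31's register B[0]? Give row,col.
lane 31: grp=7 (31/4), tig=3 (31%4)
i=0: r=3*2+0+0=6, c=grp=7

6,7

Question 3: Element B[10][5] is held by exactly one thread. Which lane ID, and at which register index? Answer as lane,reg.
21,2

c=5⇒gr=5  r=10⇒Rb=1,th=1,odd=0
L=5*4+1=21  i=1*2+0=2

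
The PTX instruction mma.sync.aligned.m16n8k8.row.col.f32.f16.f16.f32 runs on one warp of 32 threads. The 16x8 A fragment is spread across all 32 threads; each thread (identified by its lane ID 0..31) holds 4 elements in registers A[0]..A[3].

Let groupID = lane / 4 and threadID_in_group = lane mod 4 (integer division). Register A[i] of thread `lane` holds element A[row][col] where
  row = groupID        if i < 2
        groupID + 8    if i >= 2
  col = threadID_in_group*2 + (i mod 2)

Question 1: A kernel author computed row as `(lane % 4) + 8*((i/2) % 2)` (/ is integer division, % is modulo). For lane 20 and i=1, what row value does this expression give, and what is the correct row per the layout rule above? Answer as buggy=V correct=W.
buggy=0 correct=5

`(lane % 4) + 8*((i/2) % 2)`[20,1]→0
lane 20→20/4=5, 20 mod 4=0
i=1  r:5+0→5  c:2·0+1→1
row: 0 vs 5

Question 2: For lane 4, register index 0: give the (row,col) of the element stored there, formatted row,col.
lane 4: gid=1 (4/4), tid=0 (4%4)
i=0: r=1+0=1, c=0*2+0=0

1,0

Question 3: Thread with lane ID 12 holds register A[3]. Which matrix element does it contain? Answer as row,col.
11,1

lane 12->12/4=3, 12 mod 4=0
i=3  r:3+8->11  c:2·0+1->1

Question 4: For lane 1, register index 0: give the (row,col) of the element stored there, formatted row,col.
0,2

lane 1: gr=0 (1/4), th=1 (1%4)
i=0: r=0+0=0, c=1*2+0=2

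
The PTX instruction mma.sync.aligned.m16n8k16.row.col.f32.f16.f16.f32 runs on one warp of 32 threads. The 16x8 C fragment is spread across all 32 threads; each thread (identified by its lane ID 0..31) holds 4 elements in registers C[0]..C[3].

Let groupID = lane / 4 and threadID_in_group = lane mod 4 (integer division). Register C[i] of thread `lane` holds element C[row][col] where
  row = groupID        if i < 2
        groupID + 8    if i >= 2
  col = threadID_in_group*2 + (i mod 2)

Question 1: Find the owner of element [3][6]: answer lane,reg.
15,0

r=3→G=3,rhi=0  c=6→T=3,p=0
L=3*4+3=15  i=0*2+0=0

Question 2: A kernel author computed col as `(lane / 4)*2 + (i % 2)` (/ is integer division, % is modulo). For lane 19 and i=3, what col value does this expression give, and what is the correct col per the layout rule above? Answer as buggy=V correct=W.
`(lane / 4)*2 + (i % 2)`[19,3]=>9
lane 19: grp=4 (19/4), tig=3 (19%4)
i=3: r=4+8=12, c=3*2+1=7
col: 9 vs 7

buggy=9 correct=7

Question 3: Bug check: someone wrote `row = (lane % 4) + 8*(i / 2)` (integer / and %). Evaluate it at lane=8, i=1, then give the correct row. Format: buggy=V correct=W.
buggy=0 correct=2

`(lane % 4) + 8*(i / 2)`[8,1]->0
lane 8: gid=2 (8/4), tid=0 (8%4)
i=1: r=2+0=2, c=0*2+1=1
row: 0 vs 2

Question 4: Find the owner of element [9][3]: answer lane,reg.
5,3

r:9=>grp=1,rB=1  c:3=>tig=1,lo=1
L=1*4+1=5  i=1*2+1=3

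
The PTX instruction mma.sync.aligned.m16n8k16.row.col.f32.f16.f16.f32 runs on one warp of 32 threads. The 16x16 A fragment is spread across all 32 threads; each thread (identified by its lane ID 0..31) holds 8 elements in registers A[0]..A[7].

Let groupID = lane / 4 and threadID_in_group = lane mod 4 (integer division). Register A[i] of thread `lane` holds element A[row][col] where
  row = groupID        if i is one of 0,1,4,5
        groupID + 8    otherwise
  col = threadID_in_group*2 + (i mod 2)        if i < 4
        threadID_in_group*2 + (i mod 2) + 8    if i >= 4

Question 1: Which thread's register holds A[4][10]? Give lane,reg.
17,4

r=4→G=4,rhi=0  c=10→chi=1,T=1,p=0
L=4*4+1=17  i=1*4+0*2+0=4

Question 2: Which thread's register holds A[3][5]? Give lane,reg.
r=3->g=3,rb=0  c=5->cb=0,t=2,b0=1
L=3*4+2=14  i=0*4+0*2+1=1

14,1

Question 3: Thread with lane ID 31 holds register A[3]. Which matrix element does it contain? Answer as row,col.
15,7

L=31->gid=31>>2=7, tid=31&3=3
[3]->row 7+8=15  col 3·2+1+0=7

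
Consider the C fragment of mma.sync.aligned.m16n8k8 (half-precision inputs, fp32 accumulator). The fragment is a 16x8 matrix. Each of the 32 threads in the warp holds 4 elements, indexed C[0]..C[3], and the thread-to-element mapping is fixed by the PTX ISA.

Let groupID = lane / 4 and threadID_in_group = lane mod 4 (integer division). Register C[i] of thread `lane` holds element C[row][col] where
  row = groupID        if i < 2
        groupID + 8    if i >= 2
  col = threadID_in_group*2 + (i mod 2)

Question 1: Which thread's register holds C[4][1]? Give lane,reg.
r: 4->gid=4,r8=0  c: 1->tid=0,i&1=1
L=4*4+0=16  i=0*2+1=1

16,1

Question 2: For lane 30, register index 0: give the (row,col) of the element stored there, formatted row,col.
7,4

30: gid=7,tid=2
[0] (7+0,2*2+0) = (7,4)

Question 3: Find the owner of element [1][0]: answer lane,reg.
4,0

r:1=>grp=1,rB=0  c:0=>tig=0,lo=0
L=1*4+0=4  i=0*2+0=0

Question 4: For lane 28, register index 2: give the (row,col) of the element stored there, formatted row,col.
L=28->gid=28>>2=7, tid=28&3=0
[2]->row 7+8=15  col 0·2+0=0

15,0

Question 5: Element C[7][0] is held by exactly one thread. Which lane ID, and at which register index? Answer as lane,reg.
r:7=>grp=7,rB=0  c:0=>tig=0,lo=0
L=7*4+0=28  i=0*2+0=0

28,0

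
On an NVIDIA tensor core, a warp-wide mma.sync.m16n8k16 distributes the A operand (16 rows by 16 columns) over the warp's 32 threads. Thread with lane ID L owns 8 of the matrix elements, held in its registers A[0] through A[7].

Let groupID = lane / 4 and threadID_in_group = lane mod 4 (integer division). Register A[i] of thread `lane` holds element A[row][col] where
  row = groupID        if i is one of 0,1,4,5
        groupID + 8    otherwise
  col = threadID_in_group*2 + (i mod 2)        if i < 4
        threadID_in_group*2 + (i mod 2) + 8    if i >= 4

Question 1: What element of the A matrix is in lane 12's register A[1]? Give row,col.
12: G=3,T=0
[1] (3+0,0*2+1+0) = (3,1)

3,1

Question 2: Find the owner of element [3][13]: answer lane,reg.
14,5

r=3→G=3,rhi=0  c=13→chi=1,T=2,p=1
L=3*4+2=14  i=1*4+0*2+1=5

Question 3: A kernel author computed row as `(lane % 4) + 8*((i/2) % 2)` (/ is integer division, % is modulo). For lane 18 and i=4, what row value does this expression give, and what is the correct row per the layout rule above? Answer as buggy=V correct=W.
`(lane % 4) + 8*((i/2) % 2)`[18,4]->2
L=18->gid=18>>2=4, tid=18&3=2
[4]->row 4+0=4  col 2·2+0+8=12
row: 2 vs 4

buggy=2 correct=4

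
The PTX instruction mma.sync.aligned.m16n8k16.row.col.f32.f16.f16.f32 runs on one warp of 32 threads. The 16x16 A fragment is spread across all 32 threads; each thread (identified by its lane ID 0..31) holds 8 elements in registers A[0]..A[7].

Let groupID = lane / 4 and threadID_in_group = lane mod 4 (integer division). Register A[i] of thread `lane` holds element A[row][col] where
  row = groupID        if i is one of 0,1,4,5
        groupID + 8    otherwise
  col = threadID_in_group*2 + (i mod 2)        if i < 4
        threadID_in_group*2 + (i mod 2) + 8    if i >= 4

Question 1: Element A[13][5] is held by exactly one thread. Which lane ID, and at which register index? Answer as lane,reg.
22,3

r: 13->gid=5,r8=1  c: 5->c8=0,tid=2,i&1=1
L=5*4+2=22  i=0*4+1*2+1=3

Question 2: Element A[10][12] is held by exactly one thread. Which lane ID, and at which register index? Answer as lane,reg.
r:10=>grp=2,rB=1  c:12=>cB=1,tig=2,lo=0
L=2*4+2=10  i=1*4+1*2+0=6

10,6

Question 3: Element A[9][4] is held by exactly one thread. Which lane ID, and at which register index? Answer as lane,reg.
6,2

r=9→G=1,rhi=1  c=4→chi=0,T=2,p=0
L=1*4+2=6  i=0*4+1*2+0=2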